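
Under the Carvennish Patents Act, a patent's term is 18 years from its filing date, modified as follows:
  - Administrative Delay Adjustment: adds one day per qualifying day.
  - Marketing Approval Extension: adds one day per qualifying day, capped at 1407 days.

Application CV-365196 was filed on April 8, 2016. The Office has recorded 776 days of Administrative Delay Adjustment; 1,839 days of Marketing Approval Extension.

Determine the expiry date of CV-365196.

Base term: filing date + 18 years → 8 April 2034.
Administrative Delay Adjustment: +776 days → 23 May 2036.
Marketing Approval Extension: 1839 days claimed exceeds the 1407-day cap, so +1407 days → 30 March 2040.

March 30, 2040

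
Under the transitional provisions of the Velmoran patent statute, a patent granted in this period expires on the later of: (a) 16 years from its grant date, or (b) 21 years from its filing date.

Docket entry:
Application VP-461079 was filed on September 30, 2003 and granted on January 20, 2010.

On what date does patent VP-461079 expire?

January 20, 2026

(a) grant + 16 years → 20 January 2026.
(b) filing + 21 years → 30 September 2024.
Later of the two: 20 January 2026.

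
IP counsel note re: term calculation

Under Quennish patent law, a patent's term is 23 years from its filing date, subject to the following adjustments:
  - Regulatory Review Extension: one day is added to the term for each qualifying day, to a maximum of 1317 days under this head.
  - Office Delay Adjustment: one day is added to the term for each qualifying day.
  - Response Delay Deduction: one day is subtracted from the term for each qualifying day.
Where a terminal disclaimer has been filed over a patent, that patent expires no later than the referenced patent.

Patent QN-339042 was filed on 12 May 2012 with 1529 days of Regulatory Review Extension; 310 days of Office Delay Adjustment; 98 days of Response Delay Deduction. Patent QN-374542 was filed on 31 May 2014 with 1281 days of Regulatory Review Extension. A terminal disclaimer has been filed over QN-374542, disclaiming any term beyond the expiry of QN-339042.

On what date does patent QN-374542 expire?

July 19, 2039

Natural term of QN-374542:
  Base: filing + 23 years → 31 May 2037.
  Regulatory Review Extension: 1281 days (within the 1317-day cap) → +1281 days → 2 December 2040.
Expiry of referenced patent QN-339042:
  Base: filing + 23 years → 12 May 2035.
  Regulatory Review Extension: 1529 days claimed exceeds the 1317-day cap, so +1317 days → 19 December 2038.
  Office Delay Adjustment: +310 days → 25 October 2039.
  Response Delay Deduction: −98 days → 19 July 2039.
Terminal disclaimer: QN-374542 expires on the earlier of 2 December 2040 and 19 July 2039.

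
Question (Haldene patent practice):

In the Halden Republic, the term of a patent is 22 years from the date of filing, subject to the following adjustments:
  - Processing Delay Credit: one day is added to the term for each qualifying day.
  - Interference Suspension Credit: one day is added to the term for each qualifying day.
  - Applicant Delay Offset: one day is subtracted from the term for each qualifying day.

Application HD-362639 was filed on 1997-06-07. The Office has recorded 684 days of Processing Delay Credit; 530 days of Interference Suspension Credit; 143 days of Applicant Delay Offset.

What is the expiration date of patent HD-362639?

2022-05-13

Base term: filing date + 22 years → 7 June 2019.
Processing Delay Credit: +684 days → 21 April 2021.
Interference Suspension Credit: +530 days → 3 October 2022.
Applicant Delay Offset: −143 days → 13 May 2022.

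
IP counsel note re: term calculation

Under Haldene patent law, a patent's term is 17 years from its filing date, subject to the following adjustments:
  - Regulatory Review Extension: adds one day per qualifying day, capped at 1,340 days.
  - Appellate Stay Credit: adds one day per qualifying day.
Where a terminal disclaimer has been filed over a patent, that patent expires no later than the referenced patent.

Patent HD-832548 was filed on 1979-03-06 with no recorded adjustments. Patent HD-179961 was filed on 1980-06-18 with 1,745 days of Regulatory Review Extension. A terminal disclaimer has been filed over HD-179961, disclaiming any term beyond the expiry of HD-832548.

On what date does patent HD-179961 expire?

1996-03-06

Natural term of HD-179961:
  Base: filing + 17 years → 18 June 1997.
  Regulatory Review Extension: 1745 days claimed exceeds the 1340-day cap, so +1340 days → 17 February 2001.
Expiry of referenced patent HD-832548:
  Base: filing + 17 years → 6 March 1996.
Terminal disclaimer: HD-179961 expires on the earlier of 17 February 2001 and 6 March 1996.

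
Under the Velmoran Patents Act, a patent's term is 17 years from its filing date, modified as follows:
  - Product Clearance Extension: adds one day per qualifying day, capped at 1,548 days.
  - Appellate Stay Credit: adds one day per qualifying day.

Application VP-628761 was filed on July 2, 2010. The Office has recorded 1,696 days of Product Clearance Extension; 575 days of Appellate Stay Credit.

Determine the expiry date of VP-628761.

Base term: filing date + 17 years → 2 July 2027.
Product Clearance Extension: 1696 days claimed exceeds the 1548-day cap, so +1548 days → 27 September 2031.
Appellate Stay Credit: +575 days → 24 April 2033.

April 24, 2033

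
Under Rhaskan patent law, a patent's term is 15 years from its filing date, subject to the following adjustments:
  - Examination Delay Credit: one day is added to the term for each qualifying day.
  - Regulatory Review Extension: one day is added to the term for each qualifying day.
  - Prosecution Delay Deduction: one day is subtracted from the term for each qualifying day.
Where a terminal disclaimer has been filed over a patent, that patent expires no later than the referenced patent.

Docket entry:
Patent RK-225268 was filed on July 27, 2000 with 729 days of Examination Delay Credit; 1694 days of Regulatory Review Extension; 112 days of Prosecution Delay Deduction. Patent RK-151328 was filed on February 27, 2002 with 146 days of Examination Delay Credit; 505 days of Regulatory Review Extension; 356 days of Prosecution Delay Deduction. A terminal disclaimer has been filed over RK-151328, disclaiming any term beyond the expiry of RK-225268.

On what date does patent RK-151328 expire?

Natural term of RK-151328:
  Base: filing + 15 years → 27 February 2017.
  Examination Delay Credit: +146 days → 23 July 2017.
  Regulatory Review Extension: +505 days → 10 December 2018.
  Prosecution Delay Deduction: −356 days → 19 December 2017.
Expiry of referenced patent RK-225268:
  Base: filing + 15 years → 27 July 2015.
  Examination Delay Credit: +729 days → 25 July 2017.
  Regulatory Review Extension: +1694 days → 15 March 2022.
  Prosecution Delay Deduction: −112 days → 23 November 2021.
Terminal disclaimer: RK-151328 expires on the earlier of 19 December 2017 and 23 November 2021.

December 19, 2017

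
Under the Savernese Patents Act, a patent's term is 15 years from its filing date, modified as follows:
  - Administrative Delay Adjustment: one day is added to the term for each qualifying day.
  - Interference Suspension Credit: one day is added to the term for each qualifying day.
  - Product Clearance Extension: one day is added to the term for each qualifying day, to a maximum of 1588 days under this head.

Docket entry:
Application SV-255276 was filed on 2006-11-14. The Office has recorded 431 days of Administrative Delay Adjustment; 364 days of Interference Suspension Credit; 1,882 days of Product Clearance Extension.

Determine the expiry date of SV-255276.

Base term: filing date + 15 years → 14 November 2021.
Administrative Delay Adjustment: +431 days → 19 January 2023.
Interference Suspension Credit: +364 days → 18 January 2024.
Product Clearance Extension: 1882 days claimed exceeds the 1588-day cap, so +1588 days → 24 May 2028.

2028-05-24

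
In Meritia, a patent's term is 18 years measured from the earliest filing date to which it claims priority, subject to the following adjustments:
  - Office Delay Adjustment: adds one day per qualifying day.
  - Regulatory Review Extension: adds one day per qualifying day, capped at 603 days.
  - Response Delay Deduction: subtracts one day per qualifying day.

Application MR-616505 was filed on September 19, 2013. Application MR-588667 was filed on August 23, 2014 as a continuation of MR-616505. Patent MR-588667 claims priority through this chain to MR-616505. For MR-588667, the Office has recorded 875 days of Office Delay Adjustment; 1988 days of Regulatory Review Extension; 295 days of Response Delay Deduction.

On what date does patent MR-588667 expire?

2034-12-15

Earliest priority filing: 19 September 2013.
Base term: 19 September 2013 + 18 years → 19 September 2031.
Office Delay Adjustment: +875 days → 10 February 2034.
Regulatory Review Extension: 1988 days claimed exceeds the 603-day cap, so +603 days → 6 October 2035.
Response Delay Deduction: −295 days → 15 December 2034.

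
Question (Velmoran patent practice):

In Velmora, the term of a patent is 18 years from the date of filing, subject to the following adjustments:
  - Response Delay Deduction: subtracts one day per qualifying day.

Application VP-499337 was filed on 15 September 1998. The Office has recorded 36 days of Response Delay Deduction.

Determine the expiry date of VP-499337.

Base term: filing date + 18 years → 15 September 2016.
Response Delay Deduction: −36 days → 10 August 2016.

2016-08-10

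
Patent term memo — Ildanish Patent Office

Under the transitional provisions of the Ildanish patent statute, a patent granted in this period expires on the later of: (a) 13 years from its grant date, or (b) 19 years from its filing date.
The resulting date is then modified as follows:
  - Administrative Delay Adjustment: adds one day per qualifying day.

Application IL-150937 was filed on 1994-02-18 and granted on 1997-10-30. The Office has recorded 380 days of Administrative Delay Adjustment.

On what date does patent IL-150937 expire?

(a) grant + 13 years → 30 October 2010.
(b) filing + 19 years → 18 February 2013.
Later of the two: 18 February 2013.
Administrative Delay Adjustment: +380 days → 5 March 2014.

March 5, 2014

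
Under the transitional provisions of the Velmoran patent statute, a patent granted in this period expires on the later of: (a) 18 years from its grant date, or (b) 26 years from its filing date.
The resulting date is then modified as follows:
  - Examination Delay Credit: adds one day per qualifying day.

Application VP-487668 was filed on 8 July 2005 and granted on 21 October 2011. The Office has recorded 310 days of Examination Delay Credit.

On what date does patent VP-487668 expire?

(a) grant + 18 years → 21 October 2029.
(b) filing + 26 years → 8 July 2031.
Later of the two: 8 July 2031.
Examination Delay Credit: +310 days → 13 May 2032.

May 13, 2032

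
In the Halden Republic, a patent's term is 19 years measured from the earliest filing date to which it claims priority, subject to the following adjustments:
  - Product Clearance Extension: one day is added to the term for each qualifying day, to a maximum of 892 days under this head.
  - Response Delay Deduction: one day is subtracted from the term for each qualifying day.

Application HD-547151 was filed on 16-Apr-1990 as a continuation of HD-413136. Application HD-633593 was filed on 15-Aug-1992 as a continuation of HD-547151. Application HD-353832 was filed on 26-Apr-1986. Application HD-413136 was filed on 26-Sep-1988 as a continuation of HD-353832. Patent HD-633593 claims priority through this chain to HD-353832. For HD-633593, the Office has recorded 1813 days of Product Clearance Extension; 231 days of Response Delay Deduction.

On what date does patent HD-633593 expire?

2007-02-16

Earliest priority filing: 26 April 1986.
Base term: 26 April 1986 + 19 years → 26 April 2005.
Product Clearance Extension: 1813 days claimed exceeds the 892-day cap, so +892 days → 5 October 2007.
Response Delay Deduction: −231 days → 16 February 2007.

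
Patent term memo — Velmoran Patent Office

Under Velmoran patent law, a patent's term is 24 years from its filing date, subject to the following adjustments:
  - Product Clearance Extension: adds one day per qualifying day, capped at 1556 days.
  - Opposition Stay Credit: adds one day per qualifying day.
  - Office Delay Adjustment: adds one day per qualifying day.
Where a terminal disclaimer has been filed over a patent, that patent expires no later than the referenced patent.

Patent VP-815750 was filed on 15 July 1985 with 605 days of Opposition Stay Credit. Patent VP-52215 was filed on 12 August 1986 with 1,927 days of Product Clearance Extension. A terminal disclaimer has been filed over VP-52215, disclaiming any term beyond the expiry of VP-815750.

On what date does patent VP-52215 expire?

March 12, 2011

Natural term of VP-52215:
  Base: filing + 24 years → 12 August 2010.
  Product Clearance Extension: 1927 days claimed exceeds the 1556-day cap, so +1556 days → 15 November 2014.
Expiry of referenced patent VP-815750:
  Base: filing + 24 years → 15 July 2009.
  Opposition Stay Credit: +605 days → 12 March 2011.
Terminal disclaimer: VP-52215 expires on the earlier of 15 November 2014 and 12 March 2011.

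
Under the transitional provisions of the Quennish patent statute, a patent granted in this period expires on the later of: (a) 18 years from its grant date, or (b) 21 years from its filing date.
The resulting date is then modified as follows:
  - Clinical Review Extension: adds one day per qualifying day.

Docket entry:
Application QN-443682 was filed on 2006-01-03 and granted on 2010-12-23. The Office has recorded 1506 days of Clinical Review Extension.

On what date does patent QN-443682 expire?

February 6, 2033

(a) grant + 18 years → 23 December 2028.
(b) filing + 21 years → 3 January 2027.
Later of the two: 23 December 2028.
Clinical Review Extension: +1506 days → 6 February 2033.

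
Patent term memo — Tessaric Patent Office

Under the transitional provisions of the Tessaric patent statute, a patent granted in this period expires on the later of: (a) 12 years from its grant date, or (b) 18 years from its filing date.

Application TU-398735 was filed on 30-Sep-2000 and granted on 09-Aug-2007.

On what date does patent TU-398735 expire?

2019-08-09

(a) grant + 12 years → 9 August 2019.
(b) filing + 18 years → 30 September 2018.
Later of the two: 9 August 2019.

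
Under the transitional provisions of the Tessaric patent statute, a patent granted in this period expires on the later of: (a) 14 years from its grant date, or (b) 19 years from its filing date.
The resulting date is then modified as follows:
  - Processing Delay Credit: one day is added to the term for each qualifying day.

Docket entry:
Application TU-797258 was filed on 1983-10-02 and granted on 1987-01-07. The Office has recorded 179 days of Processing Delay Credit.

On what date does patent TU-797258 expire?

March 30, 2003

(a) grant + 14 years → 7 January 2001.
(b) filing + 19 years → 2 October 2002.
Later of the two: 2 October 2002.
Processing Delay Credit: +179 days → 30 March 2003.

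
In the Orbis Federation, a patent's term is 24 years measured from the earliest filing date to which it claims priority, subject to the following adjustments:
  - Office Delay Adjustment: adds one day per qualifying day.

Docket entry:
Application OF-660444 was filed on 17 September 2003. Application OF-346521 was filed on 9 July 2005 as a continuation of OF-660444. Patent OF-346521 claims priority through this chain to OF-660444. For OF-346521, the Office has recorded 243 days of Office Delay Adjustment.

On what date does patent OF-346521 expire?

May 17, 2028

Earliest priority filing: 17 September 2003.
Base term: 17 September 2003 + 24 years → 17 September 2027.
Office Delay Adjustment: +243 days → 17 May 2028.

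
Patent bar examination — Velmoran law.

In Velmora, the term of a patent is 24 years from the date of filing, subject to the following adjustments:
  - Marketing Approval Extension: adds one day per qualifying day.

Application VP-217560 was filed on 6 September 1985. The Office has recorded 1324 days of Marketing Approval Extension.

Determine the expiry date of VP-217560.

Base term: filing date + 24 years → 6 September 2009.
Marketing Approval Extension: +1324 days → 22 April 2013.

April 22, 2013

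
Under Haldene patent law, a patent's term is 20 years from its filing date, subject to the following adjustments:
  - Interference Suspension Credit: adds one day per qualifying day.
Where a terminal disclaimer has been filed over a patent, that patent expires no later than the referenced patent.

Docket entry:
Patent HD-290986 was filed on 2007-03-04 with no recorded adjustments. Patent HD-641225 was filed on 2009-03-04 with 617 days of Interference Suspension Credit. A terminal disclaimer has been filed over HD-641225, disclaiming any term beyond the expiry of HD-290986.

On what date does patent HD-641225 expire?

Natural term of HD-641225:
  Base: filing + 20 years → 4 March 2029.
  Interference Suspension Credit: +617 days → 11 November 2030.
Expiry of referenced patent HD-290986:
  Base: filing + 20 years → 4 March 2027.
Terminal disclaimer: HD-641225 expires on the earlier of 11 November 2030 and 4 March 2027.

2027-03-04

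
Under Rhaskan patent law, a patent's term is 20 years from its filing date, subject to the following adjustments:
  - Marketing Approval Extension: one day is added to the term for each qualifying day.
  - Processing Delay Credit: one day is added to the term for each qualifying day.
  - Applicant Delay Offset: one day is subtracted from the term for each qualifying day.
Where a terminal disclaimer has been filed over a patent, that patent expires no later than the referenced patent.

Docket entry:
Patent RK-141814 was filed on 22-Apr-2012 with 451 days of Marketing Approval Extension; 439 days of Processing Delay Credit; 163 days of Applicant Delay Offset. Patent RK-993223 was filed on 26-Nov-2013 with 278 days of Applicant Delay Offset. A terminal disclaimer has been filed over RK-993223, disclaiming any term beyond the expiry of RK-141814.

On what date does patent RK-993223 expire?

Natural term of RK-993223:
  Base: filing + 20 years → 26 November 2033.
  Applicant Delay Offset: −278 days → 21 February 2033.
Expiry of referenced patent RK-141814:
  Base: filing + 20 years → 22 April 2032.
  Marketing Approval Extension: +451 days → 17 July 2033.
  Processing Delay Credit: +439 days → 29 September 2034.
  Applicant Delay Offset: −163 days → 19 April 2034.
Terminal disclaimer: RK-993223 expires on the earlier of 21 February 2033 and 19 April 2034.

2033-02-21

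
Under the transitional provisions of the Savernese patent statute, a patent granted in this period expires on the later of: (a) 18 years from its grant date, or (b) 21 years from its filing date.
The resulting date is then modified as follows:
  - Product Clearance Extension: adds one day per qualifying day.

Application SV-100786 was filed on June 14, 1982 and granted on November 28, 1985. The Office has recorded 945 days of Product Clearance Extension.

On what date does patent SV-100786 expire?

June 30, 2006

(a) grant + 18 years → 28 November 2003.
(b) filing + 21 years → 14 June 2003.
Later of the two: 28 November 2003.
Product Clearance Extension: +945 days → 30 June 2006.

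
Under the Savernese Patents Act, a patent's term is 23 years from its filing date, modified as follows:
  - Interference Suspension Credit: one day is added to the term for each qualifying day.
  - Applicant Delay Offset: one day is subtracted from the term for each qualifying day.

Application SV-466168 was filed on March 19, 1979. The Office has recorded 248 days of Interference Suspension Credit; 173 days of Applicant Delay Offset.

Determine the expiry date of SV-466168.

Base term: filing date + 23 years → 19 March 2002.
Interference Suspension Credit: +248 days → 22 November 2002.
Applicant Delay Offset: −173 days → 2 June 2002.

2002-06-02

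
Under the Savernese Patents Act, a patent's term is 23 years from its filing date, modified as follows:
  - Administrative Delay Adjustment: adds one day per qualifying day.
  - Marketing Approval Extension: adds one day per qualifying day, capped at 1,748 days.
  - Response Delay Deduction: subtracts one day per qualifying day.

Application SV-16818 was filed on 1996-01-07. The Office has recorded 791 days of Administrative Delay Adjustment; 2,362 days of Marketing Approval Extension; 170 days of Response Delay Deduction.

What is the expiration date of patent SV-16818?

July 3, 2025

Base term: filing date + 23 years → 7 January 2019.
Administrative Delay Adjustment: +791 days → 8 March 2021.
Marketing Approval Extension: 2362 days claimed exceeds the 1748-day cap, so +1748 days → 20 December 2025.
Response Delay Deduction: −170 days → 3 July 2025.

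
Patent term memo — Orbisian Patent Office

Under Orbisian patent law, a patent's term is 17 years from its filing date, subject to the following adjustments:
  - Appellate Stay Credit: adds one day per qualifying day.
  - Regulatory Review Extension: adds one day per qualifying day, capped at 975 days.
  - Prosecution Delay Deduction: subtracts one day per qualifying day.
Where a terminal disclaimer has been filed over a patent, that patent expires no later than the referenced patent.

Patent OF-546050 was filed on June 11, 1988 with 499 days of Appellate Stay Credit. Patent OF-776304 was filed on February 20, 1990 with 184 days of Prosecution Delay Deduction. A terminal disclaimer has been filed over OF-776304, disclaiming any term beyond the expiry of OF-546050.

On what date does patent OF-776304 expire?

Natural term of OF-776304:
  Base: filing + 17 years → 20 February 2007.
  Prosecution Delay Deduction: −184 days → 20 August 2006.
Expiry of referenced patent OF-546050:
  Base: filing + 17 years → 11 June 2005.
  Appellate Stay Credit: +499 days → 23 October 2006.
Terminal disclaimer: OF-776304 expires on the earlier of 20 August 2006 and 23 October 2006.

August 20, 2006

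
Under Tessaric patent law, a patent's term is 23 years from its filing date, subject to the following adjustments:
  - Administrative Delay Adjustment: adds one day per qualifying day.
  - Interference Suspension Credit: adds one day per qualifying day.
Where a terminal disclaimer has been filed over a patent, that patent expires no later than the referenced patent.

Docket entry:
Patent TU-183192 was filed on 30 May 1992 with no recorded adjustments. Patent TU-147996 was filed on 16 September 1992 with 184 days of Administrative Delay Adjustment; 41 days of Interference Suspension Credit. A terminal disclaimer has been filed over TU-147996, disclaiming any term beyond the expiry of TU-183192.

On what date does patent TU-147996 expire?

2015-05-30

Natural term of TU-147996:
  Base: filing + 23 years → 16 September 2015.
  Administrative Delay Adjustment: +184 days → 18 March 2016.
  Interference Suspension Credit: +41 days → 28 April 2016.
Expiry of referenced patent TU-183192:
  Base: filing + 23 years → 30 May 2015.
Terminal disclaimer: TU-147996 expires on the earlier of 28 April 2016 and 30 May 2015.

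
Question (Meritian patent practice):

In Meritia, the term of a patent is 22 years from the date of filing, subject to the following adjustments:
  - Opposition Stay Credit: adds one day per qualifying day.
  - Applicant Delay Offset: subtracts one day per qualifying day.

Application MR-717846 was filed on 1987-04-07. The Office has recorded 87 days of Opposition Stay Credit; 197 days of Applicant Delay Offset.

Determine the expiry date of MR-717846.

December 18, 2008

Base term: filing date + 22 years → 7 April 2009.
Opposition Stay Credit: +87 days → 3 July 2009.
Applicant Delay Offset: −197 days → 18 December 2008.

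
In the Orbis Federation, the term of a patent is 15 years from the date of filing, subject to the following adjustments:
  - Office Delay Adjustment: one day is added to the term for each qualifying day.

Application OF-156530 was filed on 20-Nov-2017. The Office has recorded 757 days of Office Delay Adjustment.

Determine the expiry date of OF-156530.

2034-12-17

Base term: filing date + 15 years → 20 November 2032.
Office Delay Adjustment: +757 days → 17 December 2034.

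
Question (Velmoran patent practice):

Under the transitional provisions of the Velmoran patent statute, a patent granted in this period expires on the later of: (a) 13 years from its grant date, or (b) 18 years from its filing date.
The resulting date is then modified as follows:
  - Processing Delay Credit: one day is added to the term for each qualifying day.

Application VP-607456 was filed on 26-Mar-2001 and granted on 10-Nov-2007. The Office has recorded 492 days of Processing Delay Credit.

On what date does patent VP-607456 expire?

(a) grant + 13 years → 10 November 2020.
(b) filing + 18 years → 26 March 2019.
Later of the two: 10 November 2020.
Processing Delay Credit: +492 days → 17 March 2022.

March 17, 2022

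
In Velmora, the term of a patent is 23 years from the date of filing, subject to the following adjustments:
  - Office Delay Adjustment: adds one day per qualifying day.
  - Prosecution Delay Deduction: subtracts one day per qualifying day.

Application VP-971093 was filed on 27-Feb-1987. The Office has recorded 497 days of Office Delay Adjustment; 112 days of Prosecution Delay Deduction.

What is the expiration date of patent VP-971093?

Base term: filing date + 23 years → 27 February 2010.
Office Delay Adjustment: +497 days → 9 July 2011.
Prosecution Delay Deduction: −112 days → 19 March 2011.

2011-03-19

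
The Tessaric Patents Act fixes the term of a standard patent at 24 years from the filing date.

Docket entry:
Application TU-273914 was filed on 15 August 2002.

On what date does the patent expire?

Filing date + 24 years → 15 August 2026.

August 15, 2026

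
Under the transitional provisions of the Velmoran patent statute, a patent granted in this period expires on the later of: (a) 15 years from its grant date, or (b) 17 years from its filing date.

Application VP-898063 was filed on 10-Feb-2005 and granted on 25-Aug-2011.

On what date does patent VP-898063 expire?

2026-08-25

(a) grant + 15 years → 25 August 2026.
(b) filing + 17 years → 10 February 2022.
Later of the two: 25 August 2026.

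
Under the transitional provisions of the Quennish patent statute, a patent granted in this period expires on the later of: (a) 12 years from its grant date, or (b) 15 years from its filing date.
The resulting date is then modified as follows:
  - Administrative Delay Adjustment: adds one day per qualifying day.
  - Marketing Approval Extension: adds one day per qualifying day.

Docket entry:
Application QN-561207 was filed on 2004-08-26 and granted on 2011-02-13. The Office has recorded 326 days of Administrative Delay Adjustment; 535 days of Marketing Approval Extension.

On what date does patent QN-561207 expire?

(a) grant + 12 years → 13 February 2023.
(b) filing + 15 years → 26 August 2019.
Later of the two: 13 February 2023.
Administrative Delay Adjustment: +326 days → 5 January 2024.
Marketing Approval Extension: +535 days → 23 June 2025.

June 23, 2025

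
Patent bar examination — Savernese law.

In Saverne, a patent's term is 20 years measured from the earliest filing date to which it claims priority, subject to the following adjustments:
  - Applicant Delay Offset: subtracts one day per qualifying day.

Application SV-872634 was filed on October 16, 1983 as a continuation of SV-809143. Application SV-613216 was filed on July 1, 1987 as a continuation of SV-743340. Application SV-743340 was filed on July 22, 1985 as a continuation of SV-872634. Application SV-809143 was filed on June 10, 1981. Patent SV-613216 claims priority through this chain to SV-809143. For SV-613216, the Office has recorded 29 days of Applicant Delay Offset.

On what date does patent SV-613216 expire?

Earliest priority filing: 10 June 1981.
Base term: 10 June 1981 + 20 years → 10 June 2001.
Applicant Delay Offset: −29 days → 12 May 2001.

May 12, 2001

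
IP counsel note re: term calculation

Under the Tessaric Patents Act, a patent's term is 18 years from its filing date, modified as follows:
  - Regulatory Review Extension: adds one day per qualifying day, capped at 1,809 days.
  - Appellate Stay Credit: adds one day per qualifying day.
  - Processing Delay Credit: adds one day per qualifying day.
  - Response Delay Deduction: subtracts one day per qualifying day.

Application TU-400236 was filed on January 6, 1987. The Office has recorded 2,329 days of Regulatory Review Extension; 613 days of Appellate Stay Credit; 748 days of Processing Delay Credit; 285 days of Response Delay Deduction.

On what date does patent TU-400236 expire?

Base term: filing date + 18 years → 6 January 2005.
Regulatory Review Extension: 2329 days claimed exceeds the 1809-day cap, so +1809 days → 20 December 2009.
Appellate Stay Credit: +613 days → 25 August 2011.
Processing Delay Credit: +748 days → 11 September 2013.
Response Delay Deduction: −285 days → 30 November 2012.

2012-11-30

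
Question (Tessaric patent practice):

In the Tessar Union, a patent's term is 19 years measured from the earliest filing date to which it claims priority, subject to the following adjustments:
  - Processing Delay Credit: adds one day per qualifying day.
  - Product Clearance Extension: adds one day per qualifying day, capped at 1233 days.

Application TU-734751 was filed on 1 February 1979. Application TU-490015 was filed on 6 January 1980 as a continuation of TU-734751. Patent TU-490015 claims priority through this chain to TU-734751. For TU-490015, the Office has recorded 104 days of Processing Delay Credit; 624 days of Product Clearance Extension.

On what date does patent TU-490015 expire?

Earliest priority filing: 1 February 1979.
Base term: 1 February 1979 + 19 years → 1 February 1998.
Processing Delay Credit: +104 days → 16 May 1998.
Product Clearance Extension: 624 days (within the 1233-day cap) → +624 days → 30 January 2000.

2000-01-30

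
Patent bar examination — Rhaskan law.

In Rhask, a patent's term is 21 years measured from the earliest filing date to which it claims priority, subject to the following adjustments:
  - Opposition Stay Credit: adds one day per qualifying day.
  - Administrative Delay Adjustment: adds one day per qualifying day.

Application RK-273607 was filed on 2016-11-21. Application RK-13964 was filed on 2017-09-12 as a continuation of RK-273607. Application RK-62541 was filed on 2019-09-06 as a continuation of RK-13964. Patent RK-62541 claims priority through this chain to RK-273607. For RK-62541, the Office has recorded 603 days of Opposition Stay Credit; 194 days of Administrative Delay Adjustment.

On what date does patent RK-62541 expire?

Earliest priority filing: 21 November 2016.
Base term: 21 November 2016 + 21 years → 21 November 2037.
Opposition Stay Credit: +603 days → 17 July 2039.
Administrative Delay Adjustment: +194 days → 27 January 2040.

2040-01-27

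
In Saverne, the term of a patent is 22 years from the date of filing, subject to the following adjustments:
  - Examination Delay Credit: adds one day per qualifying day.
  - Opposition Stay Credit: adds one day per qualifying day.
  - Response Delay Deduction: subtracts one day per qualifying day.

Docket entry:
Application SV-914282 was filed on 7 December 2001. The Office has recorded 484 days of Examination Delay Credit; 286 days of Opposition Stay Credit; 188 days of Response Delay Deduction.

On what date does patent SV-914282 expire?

2025-07-11

Base term: filing date + 22 years → 7 December 2023.
Examination Delay Credit: +484 days → 4 April 2025.
Opposition Stay Credit: +286 days → 15 January 2026.
Response Delay Deduction: −188 days → 11 July 2025.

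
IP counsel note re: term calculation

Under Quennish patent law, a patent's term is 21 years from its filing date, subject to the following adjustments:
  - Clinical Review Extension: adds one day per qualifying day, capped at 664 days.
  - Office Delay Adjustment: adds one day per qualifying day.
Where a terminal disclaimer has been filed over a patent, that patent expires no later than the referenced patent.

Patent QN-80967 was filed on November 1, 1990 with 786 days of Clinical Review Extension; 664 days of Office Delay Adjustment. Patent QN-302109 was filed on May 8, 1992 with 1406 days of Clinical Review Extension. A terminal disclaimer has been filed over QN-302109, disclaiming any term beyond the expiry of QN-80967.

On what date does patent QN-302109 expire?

Natural term of QN-302109:
  Base: filing + 21 years → 8 May 2013.
  Clinical Review Extension: 1406 days claimed exceeds the 664-day cap, so +664 days → 3 March 2015.
Expiry of referenced patent QN-80967:
  Base: filing + 21 years → 1 November 2011.
  Clinical Review Extension: 786 days claimed exceeds the 664-day cap, so +664 days → 26 August 2013.
  Office Delay Adjustment: +664 days → 21 June 2015.
Terminal disclaimer: QN-302109 expires on the earlier of 3 March 2015 and 21 June 2015.

2015-03-03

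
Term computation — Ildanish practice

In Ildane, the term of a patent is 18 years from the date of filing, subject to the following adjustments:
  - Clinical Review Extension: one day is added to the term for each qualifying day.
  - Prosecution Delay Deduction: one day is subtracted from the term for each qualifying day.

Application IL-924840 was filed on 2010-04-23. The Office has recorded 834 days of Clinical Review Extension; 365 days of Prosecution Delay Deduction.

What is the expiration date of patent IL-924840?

August 5, 2029

Base term: filing date + 18 years → 23 April 2028.
Clinical Review Extension: +834 days → 5 August 2030.
Prosecution Delay Deduction: −365 days → 5 August 2029.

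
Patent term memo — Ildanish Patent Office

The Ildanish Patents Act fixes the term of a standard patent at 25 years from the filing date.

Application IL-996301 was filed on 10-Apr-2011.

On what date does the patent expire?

Filing date + 25 years → 10 April 2036.

2036-04-10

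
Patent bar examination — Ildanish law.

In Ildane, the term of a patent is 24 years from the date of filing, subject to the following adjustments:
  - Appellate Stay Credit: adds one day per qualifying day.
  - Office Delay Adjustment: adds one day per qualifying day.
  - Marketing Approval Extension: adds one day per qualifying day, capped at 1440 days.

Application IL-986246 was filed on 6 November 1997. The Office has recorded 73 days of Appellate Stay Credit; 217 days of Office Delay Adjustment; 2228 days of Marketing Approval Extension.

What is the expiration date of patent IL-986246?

Base term: filing date + 24 years → 6 November 2021.
Appellate Stay Credit: +73 days → 18 January 2022.
Office Delay Adjustment: +217 days → 23 August 2022.
Marketing Approval Extension: 2228 days claimed exceeds the 1440-day cap, so +1440 days → 2 August 2026.

August 2, 2026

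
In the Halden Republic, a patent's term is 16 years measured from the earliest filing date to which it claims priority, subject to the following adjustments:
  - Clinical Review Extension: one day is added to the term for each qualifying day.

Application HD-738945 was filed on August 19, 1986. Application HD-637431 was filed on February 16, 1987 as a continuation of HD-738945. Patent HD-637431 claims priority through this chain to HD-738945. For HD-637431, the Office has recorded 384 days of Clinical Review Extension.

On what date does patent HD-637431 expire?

September 7, 2003

Earliest priority filing: 19 August 1986.
Base term: 19 August 1986 + 16 years → 19 August 2002.
Clinical Review Extension: +384 days → 7 September 2003.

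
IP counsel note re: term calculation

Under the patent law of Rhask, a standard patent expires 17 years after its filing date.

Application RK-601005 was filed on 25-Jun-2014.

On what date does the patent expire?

Filing date + 17 years → 25 June 2031.

2031-06-25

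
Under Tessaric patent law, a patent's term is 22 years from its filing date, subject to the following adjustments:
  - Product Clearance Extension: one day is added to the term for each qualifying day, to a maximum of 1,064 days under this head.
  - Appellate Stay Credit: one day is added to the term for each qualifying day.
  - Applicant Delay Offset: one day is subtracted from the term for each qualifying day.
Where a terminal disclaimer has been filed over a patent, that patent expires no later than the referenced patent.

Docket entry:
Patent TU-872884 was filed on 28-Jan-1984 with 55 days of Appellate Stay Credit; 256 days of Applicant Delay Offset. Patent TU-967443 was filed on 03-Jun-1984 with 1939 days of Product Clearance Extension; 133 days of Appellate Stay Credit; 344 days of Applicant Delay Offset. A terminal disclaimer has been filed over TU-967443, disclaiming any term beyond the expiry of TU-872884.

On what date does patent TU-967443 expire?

Natural term of TU-967443:
  Base: filing + 22 years → 3 June 2006.
  Product Clearance Extension: 1939 days claimed exceeds the 1064-day cap, so +1064 days → 2 May 2009.
  Appellate Stay Credit: +133 days → 12 September 2009.
  Applicant Delay Offset: −344 days → 3 October 2008.
Expiry of referenced patent TU-872884:
  Base: filing + 22 years → 28 January 2006.
  Appellate Stay Credit: +55 days → 24 March 2006.
  Applicant Delay Offset: −256 days → 11 July 2005.
Terminal disclaimer: TU-967443 expires on the earlier of 3 October 2008 and 11 July 2005.

July 11, 2005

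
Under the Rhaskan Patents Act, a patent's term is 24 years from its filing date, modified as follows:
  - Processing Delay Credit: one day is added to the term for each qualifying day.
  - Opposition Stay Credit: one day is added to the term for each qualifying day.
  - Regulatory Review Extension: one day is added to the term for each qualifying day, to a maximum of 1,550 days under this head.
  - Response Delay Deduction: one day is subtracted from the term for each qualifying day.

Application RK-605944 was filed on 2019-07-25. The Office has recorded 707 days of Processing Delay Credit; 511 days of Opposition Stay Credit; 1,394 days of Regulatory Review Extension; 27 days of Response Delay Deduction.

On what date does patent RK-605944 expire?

August 22, 2050

Base term: filing date + 24 years → 25 July 2043.
Processing Delay Credit: +707 days → 1 July 2045.
Opposition Stay Credit: +511 days → 24 November 2046.
Regulatory Review Extension: 1394 days (within the 1550-day cap) → +1394 days → 18 September 2050.
Response Delay Deduction: −27 days → 22 August 2050.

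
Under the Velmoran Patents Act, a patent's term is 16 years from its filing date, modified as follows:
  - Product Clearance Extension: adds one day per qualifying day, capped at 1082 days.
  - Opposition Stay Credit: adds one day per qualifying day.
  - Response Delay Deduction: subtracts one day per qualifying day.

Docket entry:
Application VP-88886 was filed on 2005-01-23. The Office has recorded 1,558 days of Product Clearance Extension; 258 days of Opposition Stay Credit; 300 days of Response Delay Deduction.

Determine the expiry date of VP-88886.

Base term: filing date + 16 years → 23 January 2021.
Product Clearance Extension: 1558 days claimed exceeds the 1082-day cap, so +1082 days → 10 January 2024.
Opposition Stay Credit: +258 days → 24 September 2024.
Response Delay Deduction: −300 days → 29 November 2023.

November 29, 2023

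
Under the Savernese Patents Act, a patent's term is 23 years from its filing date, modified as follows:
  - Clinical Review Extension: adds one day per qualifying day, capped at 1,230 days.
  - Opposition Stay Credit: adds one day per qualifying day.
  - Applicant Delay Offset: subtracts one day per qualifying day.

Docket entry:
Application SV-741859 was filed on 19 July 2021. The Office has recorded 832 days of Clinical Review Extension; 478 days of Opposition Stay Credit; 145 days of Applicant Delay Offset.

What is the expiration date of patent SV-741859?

Base term: filing date + 23 years → 19 July 2044.
Clinical Review Extension: 832 days (within the 1230-day cap) → +832 days → 29 October 2046.
Opposition Stay Credit: +478 days → 19 February 2048.
Applicant Delay Offset: −145 days → 27 September 2047.

September 27, 2047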